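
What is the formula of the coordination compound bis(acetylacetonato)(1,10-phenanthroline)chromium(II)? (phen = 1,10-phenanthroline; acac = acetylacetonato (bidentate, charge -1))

Ligands: 1 1,10-phenanthroline (phen, neutral), 2 acetylacetonato (acac, -1). Ligand charge sum = -2.
With Cr in oxidation state +2, the complex ion is [Cr...].

[Cr(acac)2(phen)]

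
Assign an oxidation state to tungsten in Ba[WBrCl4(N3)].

1 barium outside the brackets (+2 each) → the complex ion is 2−.
Ligand charges: 4×Cl = -4; 1×Br = -1; 1×N3 = -1; sum -6.
W + (-6) = 2− ⇒ W is +4.

+4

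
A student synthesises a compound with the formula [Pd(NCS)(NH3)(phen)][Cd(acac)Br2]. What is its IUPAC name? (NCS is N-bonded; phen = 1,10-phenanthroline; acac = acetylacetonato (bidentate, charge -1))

ammineisothiocyanato(1,10-phenanthroline)palladium(II) (acetylacetonato)dibromocadmate(II)

Cadmium is always +2 in its complexes; the anion's ligand charges sum to -3, so the complex anion is 1−.
A 1:1 salt means the cation carries the equal and opposite charge, 1+.
Cation: ligand charges sum to -1; for the ion to be 1+, Pd = +2.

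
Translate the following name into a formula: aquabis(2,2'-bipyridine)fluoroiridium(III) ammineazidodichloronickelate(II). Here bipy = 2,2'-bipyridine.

[Ir(bipy)2F(H2O)][NiCl2(N3)(NH3)]2

Cation [Ir…]: ligand charges -1, Ir(III) ⇒ ion charge 2+.
Anion [Ni…]: ligand charges -3, Ni(II) ⇒ ion charge 1−.
One 2+ cation requires 2 of the 1− anion.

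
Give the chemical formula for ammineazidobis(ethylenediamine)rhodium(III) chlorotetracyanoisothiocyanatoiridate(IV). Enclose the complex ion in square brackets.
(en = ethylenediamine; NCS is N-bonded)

Cation [Rh…]: ligand charges -1, Rh(III) ⇒ ion charge 2+.
Anion [Ir…]: ligand charges -6, Ir(IV) ⇒ ion charge 2−.
One 2+ cation balances one 2− anion.

[Rh(en)2(N3)(NH3)][IrCl(CN)4(NCS)]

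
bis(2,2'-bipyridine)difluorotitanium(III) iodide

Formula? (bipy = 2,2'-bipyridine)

Ligands: 2 fluoro (F, -1), 2 2,2'-bipyridine (bipy, neutral). Ligand charge sum = -2.
With Ti in oxidation state +3, the complex ion is [Ti...]^1+.
Charge balance with iodide (-1) requires 1 complex ion per 1 iodide.

[Ti(bipy)2F2]I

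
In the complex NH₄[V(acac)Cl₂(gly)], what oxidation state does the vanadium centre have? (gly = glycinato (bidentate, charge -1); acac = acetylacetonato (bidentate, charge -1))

+3

1 ammonium outside the brackets (+1 each) → the complex ion is 1−.
Ligand charges: 1×gly = -1; 2×Cl = -2; 1×acac = -1; sum -4.
V + (-4) = 1− ⇒ V is +3.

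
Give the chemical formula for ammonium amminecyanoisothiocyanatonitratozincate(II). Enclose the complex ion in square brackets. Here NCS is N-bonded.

NH4[Zn(CN)(NCS)(NH3)(NO3)]

Ligands: 1 cyano (CN, -1), 1 ammine (NH3, neutral), 1 nitrato (NO3, -1), 1 isothiocyanato (NCS, -1). Ligand charge sum = -3.
Charge balance with ammonium (+1) requires 1 complex ion per 1 ammonium.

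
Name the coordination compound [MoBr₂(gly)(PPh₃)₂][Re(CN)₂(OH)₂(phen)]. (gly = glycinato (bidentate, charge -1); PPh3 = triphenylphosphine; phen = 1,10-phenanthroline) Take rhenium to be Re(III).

Re is given as +3; the anion's ligand charges sum to -4, so the complex anion is 1−.
A 1:1 salt means the cation carries the equal and opposite charge, 1+.
Cation: ligand charges sum to -3; for the ion to be 1+, Mo = +4.

dibromo(glycinato)bis(triphenylphosphine)molybdenum(IV) dicyanodihydroxo(1,10-phenanthroline)rhenate(III)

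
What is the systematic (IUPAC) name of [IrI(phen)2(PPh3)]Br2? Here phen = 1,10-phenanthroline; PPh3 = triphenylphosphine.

iodobis(1,10-phenanthroline)(triphenylphosphine)iridium(III) bromide

The 2 bromide counter-ions carry a total charge of -2, so each complex ion is 2+.
Ligand charges: 2×1,10-phenanthroline (neutral), 1×triphenylphosphine (neutral), 1×iodo (-1 each); total -1. So Ir + (-1) = 2+, giving Ir = +3.
Ligands are named alphabetically: iodo before phenanthroline before triphenylphosphine.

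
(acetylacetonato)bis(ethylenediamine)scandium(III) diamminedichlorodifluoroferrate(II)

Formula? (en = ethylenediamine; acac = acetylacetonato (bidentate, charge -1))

Cation [Sc…]: ligand charges -1, Sc(III) ⇒ ion charge 2+.
Anion [Fe…]: ligand charges -4, Fe(II) ⇒ ion charge 2−.

[Sc(acac)(en)2][FeCl2F2(NH3)2]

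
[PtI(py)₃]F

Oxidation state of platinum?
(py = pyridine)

1 fluoride outside the brackets (-1 each) → the complex ion is 1+.
Ligand charges: 1×I = -1; 3×py neutral; sum -1.
Pt + (-1) = 1+ ⇒ Pt is +2.

+2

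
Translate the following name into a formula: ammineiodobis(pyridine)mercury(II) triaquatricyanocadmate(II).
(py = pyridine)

Cation [Hg…]: ligand charges -1, Hg(II) ⇒ ion charge 1+.
Anion [Cd…]: ligand charges -3, Cd(II) ⇒ ion charge 1−.
One 1+ cation balances one 1− anion.

[HgI(NH3)(py)2][Cd(CN)3(H2O)3]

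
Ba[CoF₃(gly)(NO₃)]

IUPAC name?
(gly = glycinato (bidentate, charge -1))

barium trifluoro(glycinato)nitratocobaltate(III)

The 1 barium counter-ion carries a total charge of +2, so each complex ion is 2−.
Ligand charges: 3×fluoro (-1 each), 1×nitrato (-1 each), 1×glycinato (-1 each); total -5. So Co + (-5) = 2−, giving Co = +3.
Ligands are named alphabetically: fluoro before glycinato before nitrato.
The complex ion is anionic, so cobalt takes the -ate form cobaltate(III).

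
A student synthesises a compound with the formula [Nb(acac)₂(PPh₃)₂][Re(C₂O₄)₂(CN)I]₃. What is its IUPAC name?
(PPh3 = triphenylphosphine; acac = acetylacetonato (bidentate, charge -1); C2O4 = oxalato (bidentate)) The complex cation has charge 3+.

Both ions are complex: the cation is named first with the plain metal name, the anion second with the -ate form; each ion's ligands are alphabetised independently.
The complex cation is given as 3+; its ligand charges sum to -2, so Nb = +5.
With 3 anions per cation, each anion must be 3/3 = 1−.
Anion: ligand charges sum to -6; for the ion to be 1−, Re = +5.

bis(acetylacetonato)bis(triphenylphosphine)niobium(V) cyanoiododioxalatorhenate(V)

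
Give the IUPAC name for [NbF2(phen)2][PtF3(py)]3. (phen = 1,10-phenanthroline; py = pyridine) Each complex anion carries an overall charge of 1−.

Both ions are complex: the cation is named first with the plain metal name, the anion second with the -ate form; each ion's ligands are alphabetised independently.
The complex anion is given as 1−; its ligand charges sum to -3, so Pt = +2.
With 3 anions per cation, the cation must be 3×1 = 3+.
Cation: ligand charges sum to -2; for the ion to be 3+, Nb = +5.

difluorobis(1,10-phenanthroline)niobium(V) trifluoro(pyridine)platinate(II)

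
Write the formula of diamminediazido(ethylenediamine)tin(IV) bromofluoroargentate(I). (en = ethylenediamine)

Cation [Sn…]: ligand charges -2, Sn(IV) ⇒ ion charge 2+.
Anion [Ag…]: ligand charges -2, Ag(I) ⇒ ion charge 1−.
One 2+ cation requires 2 of the 1− anion.

[Sn(en)(N3)2(NH3)2][AgBrF]2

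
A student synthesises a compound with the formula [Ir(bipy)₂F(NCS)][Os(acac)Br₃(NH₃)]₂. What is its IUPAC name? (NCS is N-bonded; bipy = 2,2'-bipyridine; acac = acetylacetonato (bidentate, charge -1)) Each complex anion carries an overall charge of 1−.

The complex anion is given as 1−; its ligand charges sum to -4, so Os = +3.
With 2 anions per cation, the cation must be 2×1 = 2+.
Cation: ligand charges sum to -2; for the ion to be 2+, Ir = +4.

bis(2,2'-bipyridine)fluoroisothiocyanatoiridium(IV) (acetylacetonato)amminetribromoosmate(III)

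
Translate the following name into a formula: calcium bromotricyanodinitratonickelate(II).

Ligands: 1 bromo (Br, -1), 3 cyano (CN, -1), 2 nitrato (NO3, -1). Ligand charge sum = -6.
With Ni in oxidation state +2, the complex ion is [Ni...]^4−.
Charge balance with calcium (+2) requires 1 complex ion per 2 calcium.

Ca2[NiBr(CN)3(NO3)2]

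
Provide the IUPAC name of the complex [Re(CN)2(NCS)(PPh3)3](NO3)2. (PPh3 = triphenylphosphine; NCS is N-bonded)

The 2 nitrate counter-ions carry a total charge of -2, so each complex ion is 2+.
Ligand charges: 3×triphenylphosphine (neutral), 2×cyano (-1 each), 1×isothiocyanato (-1 each); total -3. So Re + (-3) = 2+, giving Re = +5.
Ligands are named alphabetically: cyano before isothiocyanato before triphenylphosphine.

dicyanoisothiocyanatotris(triphenylphosphine)rhenium(V) nitrate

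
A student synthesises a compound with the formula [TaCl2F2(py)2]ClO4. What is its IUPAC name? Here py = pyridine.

The 1 perchlorate counter-ion carries a total charge of -1, so each complex ion is 1+.
Ligand charges: 2×chloro (-1 each), 2×pyridine (neutral), 2×fluoro (-1 each); total -4. So Ta + (-4) = 1+, giving Ta = +5.
Ligands are named alphabetically: chloro before fluoro before pyridine.

dichlorodifluorobis(pyridine)tantalum(V) perchlorate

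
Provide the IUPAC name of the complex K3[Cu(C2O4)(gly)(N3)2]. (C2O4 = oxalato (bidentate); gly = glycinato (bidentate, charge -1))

potassium diazido(glycinato)oxalatocuprate(II)

The 3 potassium counter-ions carry a total charge of +3, so each complex ion is 3−.
Ligand charges: 2×azido (-1 each), 1×oxalato (-2 each), 1×glycinato (-1 each); total -5. So Cu + (-5) = 3−, giving Cu = +2.
Ligands are named alphabetically: azido before glycinato before oxalato.
The complex ion is anionic, so copper takes the -ate form cuprate(II).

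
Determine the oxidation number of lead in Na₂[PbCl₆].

2 sodium outside the brackets (+1 each) → the complex ion is 2−.
Ligand charges: 6×Cl = -6; sum -6.
Pb + (-6) = 2− ⇒ Pb is +4.

+4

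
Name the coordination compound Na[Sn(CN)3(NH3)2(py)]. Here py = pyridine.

The 1 sodium counter-ion carries a total charge of +1, so each complex ion is 1−.
Ligand charges: 1×pyridine (neutral), 3×cyano (-1 each), 2×ammine (neutral); total -3. So Sn + (-3) = 1−, giving Sn = +2.
Ligands are named alphabetically: ammine before cyano before pyridine.
The complex ion is anionic, so tin takes the -ate form stannate(II).

sodium diamminetricyano(pyridine)stannate(II)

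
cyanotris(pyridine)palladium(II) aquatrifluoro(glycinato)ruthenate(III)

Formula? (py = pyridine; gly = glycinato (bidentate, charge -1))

[Pd(CN)(py)3][RuF3(gly)(H2O)]

Cation [Pd…]: ligand charges -1, Pd(II) ⇒ ion charge 1+.
Anion [Ru…]: ligand charges -4, Ru(III) ⇒ ion charge 1−.
One 1+ cation balances one 1− anion.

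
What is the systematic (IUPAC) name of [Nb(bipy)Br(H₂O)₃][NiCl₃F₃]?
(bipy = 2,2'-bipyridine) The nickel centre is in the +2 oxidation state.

triaqua(2,2'-bipyridine)bromoniobium(V) trichlorotrifluoronickelate(II)

Both ions are complex: the cation is named first with the plain metal name, the anion second with the -ate form; each ion's ligands are alphabetised independently.
Ni is given as +2; the anion's ligand charges sum to -6, so the complex anion is 4−.
A 1:1 salt means the cation carries the equal and opposite charge, 4+.
Cation: ligand charges sum to -1; for the ion to be 4+, Nb = +5.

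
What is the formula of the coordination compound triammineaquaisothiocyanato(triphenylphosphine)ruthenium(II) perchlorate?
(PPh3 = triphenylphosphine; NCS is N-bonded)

Ligands: 1 triphenylphosphine (PPh3, neutral), 1 isothiocyanato (NCS, -1), 3 ammine (NH3, neutral), 1 aqua (H2O, neutral). Ligand charge sum = -1.
With Ru in oxidation state +2, the complex ion is [Ru...]^1+.
Charge balance with perchlorate (-1) requires 1 complex ion per 1 perchlorate.

[Ru(H2O)(NCS)(NH3)3(PPh3)]ClO4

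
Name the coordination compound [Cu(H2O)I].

There is no counter-ion, so the complex is neutral overall.
Ligand charges: 1×aqua (neutral), 1×iodo (-1 each); total -1. So Cu + (-1) = 0, giving Cu = +1.
Ligands are named alphabetically: aqua before iodo.

aquaiodocopper(I)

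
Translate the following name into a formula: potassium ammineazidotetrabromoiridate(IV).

K[IrBr4(N3)(NH3)]

Ligands: 1 ammine (NH3, neutral), 1 azido (N3, -1), 4 bromo (Br, -1). Ligand charge sum = -5.
Charge balance with potassium (+1) requires 1 complex ion per 1 potassium.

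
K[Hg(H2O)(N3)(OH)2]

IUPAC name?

potassium aquaazidodihydroxomercurate(II)

The 1 potassium counter-ion carries a total charge of +1, so each complex ion is 1−.
Ligand charges: 1×azido (-1 each), 1×aqua (neutral), 2×hydroxo (-1 each); total -3. So Hg + (-3) = 1−, giving Hg = +2.
Ligands are named alphabetically: aqua before azido before hydroxo.
The complex ion is anionic, so mercury takes the -ate form mercurate(II).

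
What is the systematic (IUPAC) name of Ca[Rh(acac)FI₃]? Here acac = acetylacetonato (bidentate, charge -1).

calcium (acetylacetonato)fluorotriiodorhodate(III)

The 1 calcium counter-ion carries a total charge of +2, so each complex ion is 2−.
Ligand charges: 1×fluoro (-1 each), 1×acetylacetonato (-1 each), 3×iodo (-1 each); total -5. So Rh + (-5) = 2−, giving Rh = +3.
Ligands are named alphabetically: acetylacetonato before fluoro before iodo.
The complex ion is anionic, so rhodium takes the -ate form rhodate(III).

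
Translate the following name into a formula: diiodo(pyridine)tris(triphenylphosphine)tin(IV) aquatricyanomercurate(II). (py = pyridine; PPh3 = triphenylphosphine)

[SnI2(PPh3)3(py)][Hg(CN)3(H2O)]2

Cation [Sn…]: ligand charges -2, Sn(IV) ⇒ ion charge 2+.
Anion [Hg…]: ligand charges -3, Hg(II) ⇒ ion charge 1−.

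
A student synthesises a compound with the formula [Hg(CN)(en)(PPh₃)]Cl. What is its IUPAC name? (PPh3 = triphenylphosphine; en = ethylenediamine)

cyano(ethylenediamine)(triphenylphosphine)mercury(II) chloride

The 1 chloride counter-ion carries a total charge of -1, so each complex ion is 1+.
Ligand charges: 1×triphenylphosphine (neutral), 1×cyano (-1 each), 1×ethylenediamine (neutral); total -1. So Hg + (-1) = 1+, giving Hg = +2.
Ligands are named alphabetically: cyano before ethylenediamine before triphenylphosphine.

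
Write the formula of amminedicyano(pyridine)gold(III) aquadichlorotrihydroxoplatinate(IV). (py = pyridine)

[Au(CN)2(NH3)(py)][PtCl2(H2O)(OH)3]

Cation [Au…]: ligand charges -2, Au(III) ⇒ ion charge 1+.
Anion [Pt…]: ligand charges -5, Pt(IV) ⇒ ion charge 1−.
One 1+ cation balances one 1− anion.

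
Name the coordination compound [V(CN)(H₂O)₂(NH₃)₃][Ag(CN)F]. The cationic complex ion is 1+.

Both ions are complex: the cation is named first with the plain metal name, the anion second with the -ate form; each ion's ligands are alphabetised independently.
The complex cation is given as 1+; its ligand charges sum to -1, so V = +2.
A 1:1 salt means the anion carries the equal and opposite charge, 1−.
Anion: ligand charges sum to -2; for the ion to be 1−, Ag = +1.

triamminediaquacyanovanadium(II) cyanofluoroargentate(I)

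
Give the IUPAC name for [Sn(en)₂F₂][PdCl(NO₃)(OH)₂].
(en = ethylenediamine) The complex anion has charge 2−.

Both ions are complex: the cation is named first with the plain metal name, the anion second with the -ate form; each ion's ligands are alphabetised independently.
The complex anion is given as 2−; its ligand charges sum to -4, so Pd = +2.
A 1:1 salt means the cation carries the equal and opposite charge, 2+.
Cation: ligand charges sum to -2; for the ion to be 2+, Sn = +4.

bis(ethylenediamine)difluorotin(IV) chlorodihydroxonitratopalladate(II)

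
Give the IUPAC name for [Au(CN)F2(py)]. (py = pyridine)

There is no counter-ion, so the complex is neutral overall.
Ligand charges: 1×cyano (-1 each), 2×fluoro (-1 each), 1×pyridine (neutral); total -3. So Au + (-3) = 0, giving Au = +3.
Ligands are named alphabetically: cyano before fluoro before pyridine.

cyanodifluoro(pyridine)gold(III)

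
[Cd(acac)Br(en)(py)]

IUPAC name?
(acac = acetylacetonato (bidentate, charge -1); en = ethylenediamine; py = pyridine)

There is no counter-ion, so the complex is neutral overall.
Ligand charges: 1×acetylacetonato (-1 each), 1×bromo (-1 each), 1×ethylenediamine (neutral), 1×pyridine (neutral); total -2. So Cd + (-2) = 0, giving Cd = +2.
Ligands are named alphabetically: acetylacetonato before bromo before ethylenediamine before pyridine.

(acetylacetonato)bromo(ethylenediamine)(pyridine)cadmium(II)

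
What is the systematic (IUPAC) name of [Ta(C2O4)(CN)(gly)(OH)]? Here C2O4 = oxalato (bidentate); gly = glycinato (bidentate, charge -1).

There is no counter-ion, so the complex is neutral overall.
Ligand charges: 1×hydroxo (-1 each), 1×cyano (-1 each), 1×oxalato (-2 each), 1×glycinato (-1 each); total -5. So Ta + (-5) = 0, giving Ta = +5.
Ligands are named alphabetically: cyano before glycinato before hydroxo before oxalato.

cyano(glycinato)hydroxooxalatotantalum(V)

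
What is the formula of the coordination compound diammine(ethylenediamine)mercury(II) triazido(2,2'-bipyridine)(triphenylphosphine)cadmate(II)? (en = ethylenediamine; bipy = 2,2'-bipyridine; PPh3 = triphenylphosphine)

Cation [Hg…]: ligand charges 0, Hg(II) ⇒ ion charge 2+.
Anion [Cd…]: ligand charges -3, Cd(II) ⇒ ion charge 1−.

[Hg(en)(NH3)2][Cd(bipy)(N3)3(PPh3)]2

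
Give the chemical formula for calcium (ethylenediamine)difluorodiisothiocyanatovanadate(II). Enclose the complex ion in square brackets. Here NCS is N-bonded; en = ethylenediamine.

Ca[V(en)F2(NCS)2]

Ligands: 2 fluoro (F, -1), 2 isothiocyanato (NCS, -1), 1 ethylenediamine (en, neutral). Ligand charge sum = -4.
Charge balance with calcium (+2) requires 1 complex ion per 1 calcium.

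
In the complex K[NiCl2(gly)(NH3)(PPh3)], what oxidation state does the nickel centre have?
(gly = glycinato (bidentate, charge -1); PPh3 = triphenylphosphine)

1 potassium outside the brackets (+1 each) → the complex ion is 1−.
Ligand charges: 1×gly = -1; 1×NH3 neutral; 1×PPh3 neutral; 2×Cl = -2; sum -3.
Ni + (-3) = 1− ⇒ Ni is +2.

+2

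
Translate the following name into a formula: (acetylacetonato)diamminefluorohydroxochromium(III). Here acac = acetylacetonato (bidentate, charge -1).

[Cr(acac)F(NH3)2(OH)]

Ligands: 1 hydroxo (OH, -1), 1 fluoro (F, -1), 1 acetylacetonato (acac, -1), 2 ammine (NH3, neutral). Ligand charge sum = -3.
With Cr in oxidation state +3, the complex ion is [Cr...].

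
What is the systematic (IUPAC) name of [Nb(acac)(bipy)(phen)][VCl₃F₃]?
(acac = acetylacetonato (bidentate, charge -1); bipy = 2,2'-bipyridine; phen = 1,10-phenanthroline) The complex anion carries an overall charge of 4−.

(acetylacetonato)(2,2'-bipyridine)(1,10-phenanthroline)niobium(V) trichlorotrifluorovanadate(II)

Both ions are complex: the cation is named first with the plain metal name, the anion second with the -ate form; each ion's ligands are alphabetised independently.
The complex anion is given as 4−; its ligand charges sum to -6, so V = +2.
A 1:1 salt means the cation carries the equal and opposite charge, 4+.
Cation: ligand charges sum to -1; for the ion to be 4+, Nb = +5.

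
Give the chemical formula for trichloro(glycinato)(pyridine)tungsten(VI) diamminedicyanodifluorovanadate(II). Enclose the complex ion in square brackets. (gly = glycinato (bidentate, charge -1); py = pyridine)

[WCl3(gly)(py)][V(CN)2F2(NH3)2]

Cation [W…]: ligand charges -4, W(VI) ⇒ ion charge 2+.
Anion [V…]: ligand charges -4, V(II) ⇒ ion charge 2−.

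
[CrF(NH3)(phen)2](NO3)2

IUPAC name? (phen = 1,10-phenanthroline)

The 2 nitrate counter-ions carry a total charge of -2, so each complex ion is 2+.
Ligand charges: 2×1,10-phenanthroline (neutral), 1×ammine (neutral), 1×fluoro (-1 each); total -1. So Cr + (-1) = 2+, giving Cr = +3.
Ligands are named alphabetically: ammine before fluoro before phenanthroline.

amminefluorobis(1,10-phenanthroline)chromium(III) nitrate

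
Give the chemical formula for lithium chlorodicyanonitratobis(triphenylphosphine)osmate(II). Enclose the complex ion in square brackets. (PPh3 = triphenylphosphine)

Li2[OsCl(CN)2(NO3)(PPh3)2]

Ligands: 2 cyano (CN, -1), 2 triphenylphosphine (PPh3, neutral), 1 nitrato (NO3, -1), 1 chloro (Cl, -1). Ligand charge sum = -4.
Charge balance with lithium (+1) requires 1 complex ion per 2 lithium.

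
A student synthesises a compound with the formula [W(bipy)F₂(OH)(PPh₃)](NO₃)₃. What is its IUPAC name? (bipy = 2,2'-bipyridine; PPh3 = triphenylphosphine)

The 3 nitrate counter-ions carry a total charge of -3, so each complex ion is 3+.
Ligand charges: 1×2,2'-bipyridine (neutral), 1×hydroxo (-1 each), 2×fluoro (-1 each), 1×triphenylphosphine (neutral); total -3. So W + (-3) = 3+, giving W = +6.
Ligands are named alphabetically: bipyridine before fluoro before hydroxo before triphenylphosphine.

(2,2'-bipyridine)difluorohydroxo(triphenylphosphine)tungsten(VI) nitrate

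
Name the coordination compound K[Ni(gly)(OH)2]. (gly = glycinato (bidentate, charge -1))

The 1 potassium counter-ion carries a total charge of +1, so each complex ion is 1−.
Ligand charges: 2×hydroxo (-1 each), 1×glycinato (-1 each); total -3. So Ni + (-3) = 1−, giving Ni = +2.
Ligands are named alphabetically: glycinato before hydroxo.
The complex ion is anionic, so nickel takes the -ate form nickelate(II).

potassium (glycinato)dihydroxonickelate(II)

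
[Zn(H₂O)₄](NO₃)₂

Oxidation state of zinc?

+2

2 nitrate outside the brackets (-1 each) → the complex ion is 2+.
Ligand charges: 4×H2O neutral; sum 0.
Zn + (0) = 2+ ⇒ Zn is +2.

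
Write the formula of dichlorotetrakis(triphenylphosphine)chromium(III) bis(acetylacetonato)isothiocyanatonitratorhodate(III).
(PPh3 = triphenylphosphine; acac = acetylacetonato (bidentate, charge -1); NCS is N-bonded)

[CrCl2(PPh3)4][Rh(acac)2(NCS)(NO3)]

Cation [Cr…]: ligand charges -2, Cr(III) ⇒ ion charge 1+.
Anion [Rh…]: ligand charges -4, Rh(III) ⇒ ion charge 1−.
One 1+ cation balances one 1− anion.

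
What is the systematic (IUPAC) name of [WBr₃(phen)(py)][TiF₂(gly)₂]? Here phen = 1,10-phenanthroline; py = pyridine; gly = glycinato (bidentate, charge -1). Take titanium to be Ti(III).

tribromo(1,10-phenanthroline)(pyridine)tungsten(IV) difluorobis(glycinato)titanate(III)

Ti is given as +3; the anion's ligand charges sum to -4, so the complex anion is 1−.
A 1:1 salt means the cation carries the equal and opposite charge, 1+.
Cation: ligand charges sum to -3; for the ion to be 1+, W = +4.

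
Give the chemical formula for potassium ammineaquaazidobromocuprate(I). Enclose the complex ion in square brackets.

Ligands: 1 ammine (NH3, neutral), 1 bromo (Br, -1), 1 azido (N3, -1), 1 aqua (H2O, neutral). Ligand charge sum = -2.
With Cu in oxidation state +1, the complex ion is [Cu...]^1−.
Charge balance with potassium (+1) requires 1 complex ion per 1 potassium.

K[CuBr(H2O)(N3)(NH3)]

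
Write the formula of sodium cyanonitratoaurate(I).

Ligands: 1 nitrato (NO3, -1), 1 cyano (CN, -1). Ligand charge sum = -2.
With Au in oxidation state +1, the complex ion is [Au...]^1−.
Charge balance with sodium (+1) requires 1 complex ion per 1 sodium.

Na[Au(CN)(NO3)]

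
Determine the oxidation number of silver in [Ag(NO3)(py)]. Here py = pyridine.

No counter-ion: the bracketed complex is neutral.
Ligand charges: 1×py neutral; 1×NO3 = -1; sum -1.
Ag + (-1) = 0 ⇒ Ag is +1.

+1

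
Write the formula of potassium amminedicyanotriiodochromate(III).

K2[Cr(CN)2I3(NH3)]

Ligands: 2 cyano (CN, -1), 3 iodo (I, -1), 1 ammine (NH3, neutral). Ligand charge sum = -5.
With Cr in oxidation state +3, the complex ion is [Cr...]^2−.
Charge balance with potassium (+1) requires 1 complex ion per 2 potassium.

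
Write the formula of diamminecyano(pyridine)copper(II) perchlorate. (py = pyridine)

Ligands: 1 pyridine (py, neutral), 2 ammine (NH3, neutral), 1 cyano (CN, -1). Ligand charge sum = -1.
Charge balance with perchlorate (-1) requires 1 complex ion per 1 perchlorate.

[Cu(CN)(NH3)2(py)]ClO4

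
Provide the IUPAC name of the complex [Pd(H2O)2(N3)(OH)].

There is no counter-ion, so the complex is neutral overall.
Ligand charges: 2×aqua (neutral), 1×azido (-1 each), 1×hydroxo (-1 each); total -2. So Pd + (-2) = 0, giving Pd = +2.
Ligands are named alphabetically: aqua before azido before hydroxo.

diaquaazidohydroxopalladium(II)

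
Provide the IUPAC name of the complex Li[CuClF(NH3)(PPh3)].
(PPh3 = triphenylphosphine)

The 1 lithium counter-ion carries a total charge of +1, so each complex ion is 1−.
Ligand charges: 1×triphenylphosphine (neutral), 1×fluoro (-1 each), 1×chloro (-1 each), 1×ammine (neutral); total -2. So Cu + (-2) = 1−, giving Cu = +1.
Ligands are named alphabetically: ammine before chloro before fluoro before triphenylphosphine.
The complex ion is anionic, so copper takes the -ate form cuprate(I).

lithium amminechlorofluoro(triphenylphosphine)cuprate(I)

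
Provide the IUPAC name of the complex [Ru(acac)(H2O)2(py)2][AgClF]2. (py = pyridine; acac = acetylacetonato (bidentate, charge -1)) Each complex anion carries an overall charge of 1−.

Both ions are complex: the cation is named first with the plain metal name, the anion second with the -ate form; each ion's ligands are alphabetised independently.
The complex anion is given as 1−; its ligand charges sum to -2, so Ag = +1.
With 2 anions per cation, the cation must be 2×1 = 2+.
Cation: ligand charges sum to -1; for the ion to be 2+, Ru = +3.

(acetylacetonato)diaquabis(pyridine)ruthenium(III) chlorofluoroargentate(I)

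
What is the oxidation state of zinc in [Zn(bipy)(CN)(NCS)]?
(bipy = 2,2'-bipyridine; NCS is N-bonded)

+2

No counter-ion: the bracketed complex is neutral.
Ligand charges: 1×bipy neutral; 1×NCS = -1; 1×CN = -1; sum -2.
Zn + (-2) = 0 ⇒ Zn is +2.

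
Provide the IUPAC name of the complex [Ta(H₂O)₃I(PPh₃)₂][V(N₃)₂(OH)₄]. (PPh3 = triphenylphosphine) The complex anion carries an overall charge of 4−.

triaquaiodobis(triphenylphosphine)tantalum(V) diazidotetrahydroxovanadate(II)

Both ions are complex: the cation is named first with the plain metal name, the anion second with the -ate form; each ion's ligands are alphabetised independently.
The complex anion is given as 4−; its ligand charges sum to -6, so V = +2.
A 1:1 salt means the cation carries the equal and opposite charge, 4+.
Cation: ligand charges sum to -1; for the ion to be 4+, Ta = +5.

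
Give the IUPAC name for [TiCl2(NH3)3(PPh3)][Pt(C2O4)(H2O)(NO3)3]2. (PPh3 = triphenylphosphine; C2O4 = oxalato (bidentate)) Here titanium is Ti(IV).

Both ions are complex: the cation is named first with the plain metal name, the anion second with the -ate form; each ion's ligands are alphabetised independently.
Ti is given as +4; the cation's ligand charges sum to -2, so the complex cation is 2+.
With 2 anions per cation, each anion must be 2/2 = 1−.
Anion: ligand charges sum to -5; for the ion to be 1−, Pt = +4.

triamminedichloro(triphenylphosphine)titanium(IV) aquatrinitratooxalatoplatinate(IV)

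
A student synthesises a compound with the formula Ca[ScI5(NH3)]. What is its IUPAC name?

calcium amminepentaiodoscandate(III)

The 1 calcium counter-ion carries a total charge of +2, so each complex ion is 2−.
Ligand charges: 5×iodo (-1 each), 1×ammine (neutral); total -5. So Sc + (-5) = 2−, giving Sc = +3.
The complex ion is anionic, so scandium takes the -ate form scandate(III).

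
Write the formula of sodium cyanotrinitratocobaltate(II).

Ligands: 1 cyano (CN, -1), 3 nitrato (NO3, -1). Ligand charge sum = -4.
With Co in oxidation state +2, the complex ion is [Co...]^2−.
Charge balance with sodium (+1) requires 1 complex ion per 2 sodium.

Na2[Co(CN)(NO3)3]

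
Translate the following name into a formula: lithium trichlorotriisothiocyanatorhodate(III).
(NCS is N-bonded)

Ligands: 3 chloro (Cl, -1), 3 isothiocyanato (NCS, -1). Ligand charge sum = -6.
With Rh in oxidation state +3, the complex ion is [Rh...]^3−.
Charge balance with lithium (+1) requires 1 complex ion per 3 lithium.

Li3[RhCl3(NCS)3]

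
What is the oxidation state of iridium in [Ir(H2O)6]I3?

3 iodide outside the brackets (-1 each) → the complex ion is 3+.
Ligand charges: 6×H2O neutral; sum 0.
Ir + (0) = 3+ ⇒ Ir is +3.

+3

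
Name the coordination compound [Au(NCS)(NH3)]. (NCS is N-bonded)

ammineisothiocyanatogold(I)

There is no counter-ion, so the complex is neutral overall.
Ligand charges: 1×isothiocyanato (-1 each), 1×ammine (neutral); total -1. So Au + (-1) = 0, giving Au = +1.
Ligands are named alphabetically: ammine before isothiocyanato.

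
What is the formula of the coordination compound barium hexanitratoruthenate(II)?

Ba2[Ru(NO3)6]

Ligands: 6 nitrato (NO3, -1). Ligand charge sum = -6.
With Ru in oxidation state +2, the complex ion is [Ru...]^4−.
Charge balance with barium (+2) requires 1 complex ion per 2 barium.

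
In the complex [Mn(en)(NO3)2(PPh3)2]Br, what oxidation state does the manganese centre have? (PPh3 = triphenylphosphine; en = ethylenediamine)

1 bromide outside the brackets (-1 each) → the complex ion is 1+.
Ligand charges: 2×PPh3 neutral; 1×en neutral; 2×NO3 = -2; sum -2.
Mn + (-2) = 1+ ⇒ Mn is +3.

+3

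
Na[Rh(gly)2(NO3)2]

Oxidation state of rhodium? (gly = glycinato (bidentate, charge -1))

1 sodium outside the brackets (+1 each) → the complex ion is 1−.
Ligand charges: 2×gly = -2; 2×NO3 = -2; sum -4.
Rh + (-4) = 1− ⇒ Rh is +3.

+3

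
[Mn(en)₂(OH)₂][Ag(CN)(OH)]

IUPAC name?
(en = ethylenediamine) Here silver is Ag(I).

Ag is given as +1; the anion's ligand charges sum to -2, so the complex anion is 1−.
A 1:1 salt means the cation carries the equal and opposite charge, 1+.
Cation: ligand charges sum to -2; for the ion to be 1+, Mn = +3.

bis(ethylenediamine)dihydroxomanganese(III) cyanohydroxoargentate(I)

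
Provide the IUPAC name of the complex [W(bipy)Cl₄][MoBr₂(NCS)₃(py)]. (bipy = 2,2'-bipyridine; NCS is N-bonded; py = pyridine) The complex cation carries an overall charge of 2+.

(2,2'-bipyridine)tetrachlorotungsten(VI) dibromotriisothiocyanato(pyridine)molybdate(III)

Both ions are complex: the cation is named first with the plain metal name, the anion second with the -ate form; each ion's ligands are alphabetised independently.
The complex cation is given as 2+; its ligand charges sum to -4, so W = +6.
A 1:1 salt means the anion carries the equal and opposite charge, 2−.
Anion: ligand charges sum to -5; for the ion to be 2−, Mo = +3.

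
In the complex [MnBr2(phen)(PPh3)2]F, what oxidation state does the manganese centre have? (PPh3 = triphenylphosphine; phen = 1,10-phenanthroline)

1 fluoride outside the brackets (-1 each) → the complex ion is 1+.
Ligand charges: 2×PPh3 neutral; 1×phen neutral; 2×Br = -2; sum -2.
Mn + (-2) = 1+ ⇒ Mn is +3.

+3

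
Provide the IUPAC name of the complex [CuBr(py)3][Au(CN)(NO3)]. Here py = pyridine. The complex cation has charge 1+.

Both ions are complex: the cation is named first with the plain metal name, the anion second with the -ate form; each ion's ligands are alphabetised independently.
The complex cation is given as 1+; its ligand charges sum to -1, so Cu = +2.
A 1:1 salt means the anion carries the equal and opposite charge, 1−.
Anion: ligand charges sum to -2; for the ion to be 1−, Au = +1.

bromotris(pyridine)copper(II) cyanonitratoaurate(I)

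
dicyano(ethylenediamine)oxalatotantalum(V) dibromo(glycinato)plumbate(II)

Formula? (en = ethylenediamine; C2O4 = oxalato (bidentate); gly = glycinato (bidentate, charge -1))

[Ta(C2O4)(CN)2(en)][PbBr2(gly)]

Cation [Ta…]: ligand charges -4, Ta(V) ⇒ ion charge 1+.
Anion [Pb…]: ligand charges -3, Pb(II) ⇒ ion charge 1−.
One 1+ cation balances one 1− anion.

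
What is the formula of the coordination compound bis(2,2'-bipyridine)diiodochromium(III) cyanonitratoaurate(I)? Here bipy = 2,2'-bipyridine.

Cation [Cr…]: ligand charges -2, Cr(III) ⇒ ion charge 1+.
Anion [Au…]: ligand charges -2, Au(I) ⇒ ion charge 1−.
One 1+ cation balances one 1− anion.

[Cr(bipy)2I2][Au(CN)(NO3)]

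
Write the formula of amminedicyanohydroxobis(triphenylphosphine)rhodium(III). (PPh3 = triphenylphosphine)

Ligands: 1 hydroxo (OH, -1), 2 cyano (CN, -1), 2 triphenylphosphine (PPh3, neutral), 1 ammine (NH3, neutral). Ligand charge sum = -3.
With Rh in oxidation state +3, the complex ion is [Rh...].

[Rh(CN)2(NH3)(OH)(PPh3)2]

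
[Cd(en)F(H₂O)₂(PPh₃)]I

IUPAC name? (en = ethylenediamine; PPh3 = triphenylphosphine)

The 1 iodide counter-ion carries a total charge of -1, so each complex ion is 1+.
Ligand charges: 1×fluoro (-1 each), 1×ethylenediamine (neutral), 2×aqua (neutral), 1×triphenylphosphine (neutral); total -1. So Cd + (-1) = 1+, giving Cd = +2.
Ligands are named alphabetically: aqua before ethylenediamine before fluoro before triphenylphosphine.

diaqua(ethylenediamine)fluoro(triphenylphosphine)cadmium(II) iodide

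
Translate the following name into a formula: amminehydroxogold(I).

[Au(NH3)(OH)]

Ligands: 1 hydroxo (OH, -1), 1 ammine (NH3, neutral). Ligand charge sum = -1.
With Au in oxidation state +1, the complex ion is [Au...].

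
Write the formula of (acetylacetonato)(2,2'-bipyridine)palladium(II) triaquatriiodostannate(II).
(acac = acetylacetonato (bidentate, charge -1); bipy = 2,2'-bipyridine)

[Pd(acac)(bipy)][Sn(H2O)3I3]

Cation [Pd…]: ligand charges -1, Pd(II) ⇒ ion charge 1+.
Anion [Sn…]: ligand charges -3, Sn(II) ⇒ ion charge 1−.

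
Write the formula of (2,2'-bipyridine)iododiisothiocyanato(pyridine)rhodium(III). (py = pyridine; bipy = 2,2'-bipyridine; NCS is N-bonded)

[Rh(bipy)I(NCS)2(py)]

Ligands: 1 pyridine (py, neutral), 1 2,2'-bipyridine (bipy, neutral), 1 iodo (I, -1), 2 isothiocyanato (NCS, -1). Ligand charge sum = -3.
With Rh in oxidation state +3, the complex ion is [Rh...].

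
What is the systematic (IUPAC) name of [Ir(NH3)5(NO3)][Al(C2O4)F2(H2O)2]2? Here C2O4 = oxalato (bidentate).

Both ions are complex: the cation is named first with the plain metal name, the anion second with the -ate form; each ion's ligands are alphabetised independently.
Aluminium is always +3 in its complexes; the anion's ligand charges sum to -4, so the complex anion is 1−.
With 2 anions per cation, the cation must be 2×1 = 2+.
Cation: ligand charges sum to -1; for the ion to be 2+, Ir = +3.

pentaamminenitratoiridium(III) diaquadifluorooxalatoaluminate(III)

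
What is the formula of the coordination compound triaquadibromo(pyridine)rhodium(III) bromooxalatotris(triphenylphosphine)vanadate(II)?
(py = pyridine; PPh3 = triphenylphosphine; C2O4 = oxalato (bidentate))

Cation [Rh…]: ligand charges -2, Rh(III) ⇒ ion charge 1+.
Anion [V…]: ligand charges -3, V(II) ⇒ ion charge 1−.
One 1+ cation balances one 1− anion.

[RhBr2(H2O)3(py)][VBr(C2O4)(PPh3)3]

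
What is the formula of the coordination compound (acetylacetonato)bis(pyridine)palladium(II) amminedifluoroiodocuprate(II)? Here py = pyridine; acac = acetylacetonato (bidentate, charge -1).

[Pd(acac)(py)2][CuF2I(NH3)]

Cation [Pd…]: ligand charges -1, Pd(II) ⇒ ion charge 1+.
Anion [Cu…]: ligand charges -3, Cu(II) ⇒ ion charge 1−.
One 1+ cation balances one 1− anion.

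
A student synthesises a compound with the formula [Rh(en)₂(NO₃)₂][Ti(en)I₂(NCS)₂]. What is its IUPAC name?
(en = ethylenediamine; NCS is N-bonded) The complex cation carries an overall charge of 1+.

The complex cation is given as 1+; its ligand charges sum to -2, so Rh = +3.
A 1:1 salt means the anion carries the equal and opposite charge, 1−.
Anion: ligand charges sum to -4; for the ion to be 1−, Ti = +3.

bis(ethylenediamine)dinitratorhodium(III) (ethylenediamine)diiododiisothiocyanatotitanate(III)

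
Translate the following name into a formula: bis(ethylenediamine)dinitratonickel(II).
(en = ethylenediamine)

[Ni(en)2(NO3)2]

Ligands: 2 ethylenediamine (en, neutral), 2 nitrato (NO3, -1). Ligand charge sum = -2.
With Ni in oxidation state +2, the complex ion is [Ni...].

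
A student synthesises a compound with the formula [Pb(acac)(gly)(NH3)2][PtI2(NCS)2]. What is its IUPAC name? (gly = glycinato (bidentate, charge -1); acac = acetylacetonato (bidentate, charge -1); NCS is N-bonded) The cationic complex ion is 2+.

(acetylacetonato)diammine(glycinato)lead(IV) diiododiisothiocyanatoplatinate(II)

The complex cation is given as 2+; its ligand charges sum to -2, so Pb = +4.
A 1:1 salt means the anion carries the equal and opposite charge, 2−.
Anion: ligand charges sum to -4; for the ion to be 2−, Pt = +2.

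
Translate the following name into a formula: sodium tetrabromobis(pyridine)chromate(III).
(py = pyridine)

Na[CrBr4(py)2]

Ligands: 4 bromo (Br, -1), 2 pyridine (py, neutral). Ligand charge sum = -4.
Charge balance with sodium (+1) requires 1 complex ion per 1 sodium.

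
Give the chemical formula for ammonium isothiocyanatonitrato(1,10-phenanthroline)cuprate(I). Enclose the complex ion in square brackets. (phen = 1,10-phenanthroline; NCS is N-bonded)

Ligands: 1 nitrato (NO3, -1), 1 1,10-phenanthroline (phen, neutral), 1 isothiocyanato (NCS, -1). Ligand charge sum = -2.
With Cu in oxidation state +1, the complex ion is [Cu...]^1−.
Charge balance with ammonium (+1) requires 1 complex ion per 1 ammonium.

NH4[Cu(NCS)(NO3)(phen)]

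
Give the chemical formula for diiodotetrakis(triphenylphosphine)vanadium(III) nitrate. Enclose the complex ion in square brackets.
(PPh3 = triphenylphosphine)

[VI2(PPh3)4]NO3

Ligands: 2 iodo (I, -1), 4 triphenylphosphine (PPh3, neutral). Ligand charge sum = -2.
Charge balance with nitrate (-1) requires 1 complex ion per 1 nitrate.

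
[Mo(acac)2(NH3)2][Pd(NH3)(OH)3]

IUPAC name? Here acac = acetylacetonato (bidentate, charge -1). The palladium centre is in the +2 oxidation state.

Both ions are complex: the cation is named first with the plain metal name, the anion second with the -ate form; each ion's ligands are alphabetised independently.
Pd is given as +2; the anion's ligand charges sum to -3, so the complex anion is 1−.
A 1:1 salt means the cation carries the equal and opposite charge, 1+.
Cation: ligand charges sum to -2; for the ion to be 1+, Mo = +3.

bis(acetylacetonato)diamminemolybdenum(III) amminetrihydroxopalladate(II)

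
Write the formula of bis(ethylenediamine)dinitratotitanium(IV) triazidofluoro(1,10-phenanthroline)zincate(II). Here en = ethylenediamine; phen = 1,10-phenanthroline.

Cation [Ti…]: ligand charges -2, Ti(IV) ⇒ ion charge 2+.
Anion [Zn…]: ligand charges -4, Zn(II) ⇒ ion charge 2−.
One 2+ cation balances one 2− anion.

[Ti(en)2(NO3)2][ZnF(N3)3(phen)]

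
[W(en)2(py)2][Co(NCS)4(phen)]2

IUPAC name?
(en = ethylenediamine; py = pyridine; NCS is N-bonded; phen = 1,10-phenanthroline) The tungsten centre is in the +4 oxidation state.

W is given as +4; the cation's ligand charges sum to 0, so the complex cation is 4+.
With 2 anions per cation, each anion must be 4/2 = 2−.
Anion: ligand charges sum to -4; for the ion to be 2−, Co = +2.

bis(ethylenediamine)bis(pyridine)tungsten(IV) tetraisothiocyanato(1,10-phenanthroline)cobaltate(II)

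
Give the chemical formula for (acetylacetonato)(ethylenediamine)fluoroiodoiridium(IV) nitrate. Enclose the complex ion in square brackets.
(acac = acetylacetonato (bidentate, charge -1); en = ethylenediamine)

[Ir(acac)(en)FI]NO3

Ligands: 1 acetylacetonato (acac, -1), 1 fluoro (F, -1), 1 ethylenediamine (en, neutral), 1 iodo (I, -1). Ligand charge sum = -3.
With Ir in oxidation state +4, the complex ion is [Ir...]^1+.
Charge balance with nitrate (-1) requires 1 complex ion per 1 nitrate.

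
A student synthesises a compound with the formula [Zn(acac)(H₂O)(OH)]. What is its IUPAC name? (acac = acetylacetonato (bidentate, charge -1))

(acetylacetonato)aquahydroxozinc(II)

There is no counter-ion, so the complex is neutral overall.
Ligand charges: 1×acetylacetonato (-1 each), 1×hydroxo (-1 each), 1×aqua (neutral); total -2. So Zn + (-2) = 0, giving Zn = +2.
Ligands are named alphabetically: acetylacetonato before aqua before hydroxo.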